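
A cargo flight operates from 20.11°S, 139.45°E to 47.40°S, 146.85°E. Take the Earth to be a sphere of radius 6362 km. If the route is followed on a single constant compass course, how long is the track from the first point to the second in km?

3104 km

Δψ = ln[tan(π/4+φ₂/2)/tan(π/4+φ₁/2)] = -0.5835;  Δφ = -0.4763 rad,  Δλ = +0.1292 rad
q = Δφ/Δψ = 0.8163
d = R·√(Δφ² + q²Δλ²) = 6362·0.48783 = 3104 km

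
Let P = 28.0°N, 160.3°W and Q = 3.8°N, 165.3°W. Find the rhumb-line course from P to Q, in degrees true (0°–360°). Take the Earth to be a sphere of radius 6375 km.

Meridional parts: M(φ₁)=+0.5094, M(φ₂)=+0.0664 → ΔM = -0.4430;  Δλ = -0.0873 rad
tan C = Δλ / ΔM = +0.1970 → C = 191.14°

191.1°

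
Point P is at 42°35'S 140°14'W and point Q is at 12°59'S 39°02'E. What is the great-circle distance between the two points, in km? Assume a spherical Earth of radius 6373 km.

cos σ = sin φ₁ sin φ₂ + cos φ₁ cos φ₂ cos Δλ
      = sin(-42.58°)sin(-12.98°) + cos(-42.58°)cos(-12.98°)cos(179.27°) = -0.5654
σ = 124.429° → d = Rσ = 6373·2.17170 = 13840 km

13840 km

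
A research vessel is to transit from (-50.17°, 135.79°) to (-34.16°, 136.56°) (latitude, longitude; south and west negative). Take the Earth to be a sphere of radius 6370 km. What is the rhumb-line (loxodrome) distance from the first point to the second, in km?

Rhumb course C = atan2(Δλ, Δψ) with Δψ = ln[tan(π/4+φ₂/2)/tan(π/4+φ₁/2)] = +0.3803, Δλ = +0.0134 → C = 2.02°
d = R·|Δφ| / |cos C| = 6370·0.27943 / 0.99938 = 1781 km

1781 km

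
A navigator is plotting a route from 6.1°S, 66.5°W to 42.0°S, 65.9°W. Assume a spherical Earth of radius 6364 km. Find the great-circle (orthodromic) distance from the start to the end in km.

cos σ = sin φ₁ sin φ₂ + cos φ₁ cos φ₂ cos Δλ
      = sin(-6.10°)sin(-42.00°) + cos(-6.10°)cos(-42.00°)cos(0.60°) = 0.8100
σ = 35.904° → d = Rσ = 6364·0.62664 = 3988 km

3988 km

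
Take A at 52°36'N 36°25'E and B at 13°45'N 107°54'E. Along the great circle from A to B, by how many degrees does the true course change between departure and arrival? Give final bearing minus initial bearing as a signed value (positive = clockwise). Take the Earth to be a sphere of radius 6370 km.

At departure: θ₁ = atan2(sin Δλ cos φ₂, cos φ₁ sin φ₂ − sin φ₁ cos φ₂ cos Δλ) = 96.24°
At arrival: θ₂ = atan2(sin Δλ cos φ₁, −cos φ₂ sin φ₁ + sin φ₂ cos φ₁ cos Δλ) = 141.57°
Δθ = θ₂ − θ₁ = +45.3°

+45.3°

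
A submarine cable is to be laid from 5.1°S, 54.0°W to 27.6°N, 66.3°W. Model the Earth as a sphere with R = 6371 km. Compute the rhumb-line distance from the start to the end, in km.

3869 km

Rhumb course C = atan2(Δλ, Δψ) with Δψ = ln[tan(π/4+φ₂/2)/tan(π/4+φ₁/2)] = +0.5906, Δλ = -0.2147 → C = 340.03°
d = R·|Δφ| / |cos C| = 6371·0.57072 / 0.93984 = 3869 km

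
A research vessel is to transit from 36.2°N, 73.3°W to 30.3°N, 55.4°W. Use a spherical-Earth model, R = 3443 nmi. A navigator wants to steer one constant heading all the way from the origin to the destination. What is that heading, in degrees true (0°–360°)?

111.5°

Δψ = ln[tan(π/4+φ₂/2)/tan(π/4+φ₁/2)] = -0.1232
Δλ = +0.3124 rad (taken the short way round)
course = atan2(Δλ, Δψ) = 111.53°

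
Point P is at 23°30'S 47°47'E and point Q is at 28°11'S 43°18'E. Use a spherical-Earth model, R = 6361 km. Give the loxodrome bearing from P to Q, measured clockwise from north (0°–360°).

220.7°

Δψ = ln[tan(π/4+φ₂/2)/tan(π/4+φ₁/2)] = -0.0909
Δλ = -0.0782 rad (taken the short way round)
course = atan2(Δλ, Δψ) = 220.74°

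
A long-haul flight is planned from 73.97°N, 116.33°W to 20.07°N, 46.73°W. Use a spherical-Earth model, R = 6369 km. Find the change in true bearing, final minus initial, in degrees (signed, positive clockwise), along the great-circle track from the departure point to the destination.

At departure: θ₁ = atan2(sin Δλ cos φ₂, cos φ₁ sin φ₂ − sin φ₁ cos φ₂ cos Δλ) = 104.03°
At arrival: θ₂ = atan2(sin Δλ cos φ₁, −cos φ₂ sin φ₁ + sin φ₂ cos φ₁ cos Δλ) = 163.43°
Δθ = θ₂ − θ₁ = +59.4°

+59.4°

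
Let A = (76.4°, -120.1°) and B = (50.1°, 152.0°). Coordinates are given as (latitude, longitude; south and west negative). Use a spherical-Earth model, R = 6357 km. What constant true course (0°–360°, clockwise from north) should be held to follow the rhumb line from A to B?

Meridional parts: M(φ₁)=+2.1266, M(φ₂)=+1.0134 → ΔM = -1.1132;  Δλ = -1.5341 rad
tan C = Δλ / ΔM = +1.3781 → C = 234.03°

234.0°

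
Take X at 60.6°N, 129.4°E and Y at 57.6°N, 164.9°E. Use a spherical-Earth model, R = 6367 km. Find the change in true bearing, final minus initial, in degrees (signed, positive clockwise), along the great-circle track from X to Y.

Initial bearing θ₁ = atan2(sin Δλ cos φ₂, cos φ₁ sin φ₂ − sin φ₁ cos φ₂ cos Δλ) = 83.68°
Final bearing θ₂ = (initial bearing from the destination back to the start) + 180° = 114.41°
Δθ = θ₂ − θ₁ = +30.7°

+30.7°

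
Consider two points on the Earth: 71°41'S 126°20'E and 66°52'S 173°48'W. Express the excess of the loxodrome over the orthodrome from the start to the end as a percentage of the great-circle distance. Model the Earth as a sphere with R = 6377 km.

Great circle: σ = 0.3626 rad → d_gc = Rσ = 2312.2 km
Rhumb: Δφ = +0.0841, Δλ = +1.0449, Δψ = +0.2386, q = Δφ/Δψ = 0.3523 → d_rh = R√(Δφ²+q²Δλ²) = 2408.0 km
Excess = (2408.0 − 2312.2) / 2312.2 = 95.8 / 2312.2 = 4.14% ≈ 4.1%

4.1%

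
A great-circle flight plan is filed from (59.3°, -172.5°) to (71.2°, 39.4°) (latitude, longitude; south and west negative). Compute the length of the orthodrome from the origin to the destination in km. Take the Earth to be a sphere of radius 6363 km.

5286 km

cos σ = sin φ₁ sin φ₂ + cos φ₁ cos φ₂ cos Δλ
      = sin(59.30°)sin(71.20°) + cos(59.30°)cos(71.20°)cos(-148.10°) = 0.6743
σ = 47.600° → d = Rσ = 6363·0.83078 = 5286 km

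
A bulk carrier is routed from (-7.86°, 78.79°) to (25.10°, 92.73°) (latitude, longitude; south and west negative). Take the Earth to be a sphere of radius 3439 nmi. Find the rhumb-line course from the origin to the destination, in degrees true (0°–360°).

Meridional parts: M(φ₁)=-0.1376, M(φ₂)=+0.4528 → ΔM = +0.5904;  Δλ = +0.2433 rad
tan C = Δλ / ΔM = +0.4121 → C = 22.40°

22.4°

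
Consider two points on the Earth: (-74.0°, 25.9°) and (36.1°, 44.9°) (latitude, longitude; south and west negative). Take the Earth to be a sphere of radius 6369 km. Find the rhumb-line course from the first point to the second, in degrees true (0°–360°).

Δψ = ln[tan(π/4+φ₂/2)/tan(π/4+φ₁/2)] = +2.6387
Δλ = +0.3316 rad (taken the short way round)
course = atan2(Δλ, Δψ) = 7.16°

7.2°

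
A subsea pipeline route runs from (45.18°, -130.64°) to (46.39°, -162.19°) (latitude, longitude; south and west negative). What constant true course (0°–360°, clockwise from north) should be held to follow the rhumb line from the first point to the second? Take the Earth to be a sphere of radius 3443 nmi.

273.1°

Δψ = ln[tan(π/4+φ₂/2)/tan(π/4+φ₁/2)] = +0.0303
Δλ = -0.5507 rad (taken the short way round)
course = atan2(Δλ, Δψ) = 273.15°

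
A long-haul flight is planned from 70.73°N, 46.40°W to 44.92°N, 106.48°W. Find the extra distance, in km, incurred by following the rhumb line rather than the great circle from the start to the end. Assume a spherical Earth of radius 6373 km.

148 km

Great circle: cos σ = sin φ₁ sin φ₂ + cos φ₁ cos φ₂ cos Δλ,  σ = 0.6711 rad → d_gc = 4277.1 km
Rhumb line: Δψ = -0.8939, q = Δφ/Δψ = 0.5039, d_rh = R√(Δφ²+q²Δλ²) = 4425.1 km
Excess = 4425.1 − 4277.1 = 148.0 ≈ 148 km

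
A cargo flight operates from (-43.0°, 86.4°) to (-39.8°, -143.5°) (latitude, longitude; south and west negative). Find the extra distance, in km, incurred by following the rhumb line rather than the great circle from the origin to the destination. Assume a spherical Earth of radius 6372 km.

1322 km

Great circle: cos σ = sin φ₁ sin φ₂ + cos φ₁ cos φ₂ cos Δλ,  σ = 1.4961 rad → d_gc = 9533.1 km
Rhumb line: Δψ = +0.0745, q = Δφ/Δψ = 0.7499, d_rh = R√(Δφ²+q²Δλ²) = 10855.4 km
Excess = 10855.4 − 9533.1 = 1322.3 ≈ 1322 km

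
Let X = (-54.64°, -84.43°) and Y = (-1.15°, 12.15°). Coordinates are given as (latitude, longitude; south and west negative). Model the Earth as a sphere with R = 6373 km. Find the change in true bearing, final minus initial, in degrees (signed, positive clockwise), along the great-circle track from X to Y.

At departure: θ₁ = atan2(sin Δλ cos φ₂, cos φ₁ sin φ₂ − sin φ₁ cos φ₂ cos Δλ) = 96.04°
At arrival: θ₂ = atan2(sin Δλ cos φ₁, −cos φ₂ sin φ₁ + sin φ₂ cos φ₁ cos Δλ) = 35.14°
Δθ = θ₂ − θ₁ = -60.9°

-60.9°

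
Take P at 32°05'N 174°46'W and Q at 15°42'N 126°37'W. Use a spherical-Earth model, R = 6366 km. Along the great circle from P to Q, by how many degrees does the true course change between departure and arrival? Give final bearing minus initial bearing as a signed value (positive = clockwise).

+20.7°

Initial bearing θ₁ = atan2(sin Δλ cos φ₂, cos φ₁ sin φ₂ − sin φ₁ cos φ₂ cos Δλ) = 98.87°
Final bearing θ₂ = (initial bearing from the destination back to the start) + 180° = 119.59°
Δθ = θ₂ − θ₁ = +20.7°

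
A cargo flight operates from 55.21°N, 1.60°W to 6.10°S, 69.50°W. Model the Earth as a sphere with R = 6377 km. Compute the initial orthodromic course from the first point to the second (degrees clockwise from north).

248.2°

N = sin Δλ·cos φ₂ = -0.9213;  D = cos φ₁ sin φ₂ − sin φ₁ cos φ₂ cos Δλ = -0.3679
initial course = atan2(N, D) = 248.23°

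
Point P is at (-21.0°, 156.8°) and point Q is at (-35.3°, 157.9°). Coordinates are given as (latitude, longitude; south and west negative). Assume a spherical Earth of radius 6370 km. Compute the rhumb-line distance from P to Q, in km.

1593 km

Δψ = ln[tan(π/4+φ₂/2)/tan(π/4+φ₁/2)] = -0.2842;  Δφ = -0.2496 rad,  Δλ = +0.0192 rad
q = Δφ/Δψ = 0.8781
d = R·√(Δφ² + q²Δλ²) = 6370·0.25015 = 1593 km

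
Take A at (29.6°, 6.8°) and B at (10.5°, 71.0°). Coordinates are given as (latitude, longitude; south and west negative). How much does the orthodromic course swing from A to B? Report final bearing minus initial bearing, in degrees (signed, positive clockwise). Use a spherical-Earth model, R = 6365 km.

+24.6°

Initial bearing θ₁ = atan2(sin Δλ cos φ₂, cos φ₁ sin φ₂ − sin φ₁ cos φ₂ cos Δλ) = 93.42°
Final bearing θ₂ = (initial bearing from the destination back to the start) + 180° = 118.03°
Δθ = θ₂ − θ₁ = +24.6°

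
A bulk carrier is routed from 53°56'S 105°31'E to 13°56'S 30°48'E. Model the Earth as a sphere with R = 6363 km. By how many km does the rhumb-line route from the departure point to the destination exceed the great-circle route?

211 km

Great circle: cos σ = sin φ₁ sin φ₂ + cos φ₁ cos φ₂ cos Δλ,  σ = 1.2183 rad → d_gc = 7751.9 km
Rhumb line: Δψ = +0.8766, q = Δφ/Δψ = 0.7964, d_rh = R√(Δφ²+q²Δλ²) = 7962.7 km
Excess = 7962.7 − 7751.9 = 210.8 ≈ 211 km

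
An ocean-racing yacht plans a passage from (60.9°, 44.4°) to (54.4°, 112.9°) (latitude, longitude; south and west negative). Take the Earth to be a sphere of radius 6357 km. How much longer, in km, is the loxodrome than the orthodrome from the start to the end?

Great circle: cos σ = sin φ₁ sin φ₂ + cos φ₁ cos φ₂ cos Δλ,  σ = 0.6194 rad → d_gc = 3937.6 km
Rhumb line: Δψ = -0.2127, q = Δφ/Δψ = 0.5334, d_rh = R√(Δφ²+q²Δλ²) = 4117.3 km
Excess = 4117.3 − 3937.6 = 179.7 ≈ 180 km

180 km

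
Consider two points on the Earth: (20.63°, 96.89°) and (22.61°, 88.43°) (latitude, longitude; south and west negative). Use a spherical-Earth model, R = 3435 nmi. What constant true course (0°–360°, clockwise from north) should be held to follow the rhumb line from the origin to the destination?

284.1°

Δψ = ln[tan(π/4+φ₂/2)/tan(π/4+φ₁/2)] = +0.0372
Δλ = -0.1477 rad (taken the short way round)
course = atan2(Δλ, Δψ) = 284.13°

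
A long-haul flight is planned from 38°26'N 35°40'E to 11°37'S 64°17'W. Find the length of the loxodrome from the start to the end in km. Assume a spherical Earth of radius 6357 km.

11787 km

Rhumb course C = atan2(Δλ, Δψ) with Δψ = ln[tan(π/4+φ₂/2)/tan(π/4+φ₁/2)] = -0.9318, Δλ = -1.7445 → C = 241.89°
d = R·|Δφ| / |cos C| = 6357·0.87354 / 0.47114 = 11787 km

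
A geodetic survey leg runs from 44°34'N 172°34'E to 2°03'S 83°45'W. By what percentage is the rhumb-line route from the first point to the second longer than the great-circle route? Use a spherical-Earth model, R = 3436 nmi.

Great circle: σ = 1.7655 rad → d_gc = Rσ = 6066.4 nmi
Rhumb: Δφ = -0.8136, Δλ = +1.8096, Δψ = -0.9065, q = Δφ/Δψ = 0.8975 → d_rh = R√(Δφ²+q²Δλ²) = 6241.7 nmi
Excess = (6241.7 − 6066.4) / 6066.4 = 175.3 / 6066.4 = 2.89% ≈ 2.9%

2.9%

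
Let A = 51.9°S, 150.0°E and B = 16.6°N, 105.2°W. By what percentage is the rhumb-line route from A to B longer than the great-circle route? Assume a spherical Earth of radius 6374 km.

Great circle: σ = 1.9561 rad → d_gc = Rσ = 12468.4 km
Rhumb: Δφ = +1.1956, Δλ = +1.8291, Δψ = +1.3572, q = Δφ/Δψ = 0.8809 → d_rh = R√(Δφ²+q²Δλ²) = 12788.5 km
Excess = (12788.5 − 12468.4) / 12468.4 = 320.1 / 12468.4 = 2.57% ≈ 2.6%

2.6%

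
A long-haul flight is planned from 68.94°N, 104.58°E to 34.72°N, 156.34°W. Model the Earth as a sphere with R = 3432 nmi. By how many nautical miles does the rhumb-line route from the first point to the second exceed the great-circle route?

Great circle: cos σ = sin φ₁ sin φ₂ + cos φ₁ cos φ₂ cos Δλ,  σ = 1.0645 rad → d_gc = 3653.5 nmi
Rhumb line: Δψ = -1.0358, q = Δφ/Δψ = 0.5766, d_rh = R√(Δφ²+q²Δλ²) = 3989.1 nmi
Excess = 3989.1 − 3653.5 = 335.6 ≈ 336 nmi

336 nmi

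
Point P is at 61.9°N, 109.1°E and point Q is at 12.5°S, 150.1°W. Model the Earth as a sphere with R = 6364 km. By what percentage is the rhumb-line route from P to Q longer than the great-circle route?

Great circle: σ = 1.8516 rad → d_gc = Rσ = 11783.36 km
Rhumb: Δφ = -1.2985, Δλ = +1.7593, Δψ = -1.6052, q = Δφ/Δψ = 0.8090 → d_rh = R√(Δφ²+q²Δλ²) = 12260.61 km
Excess = (12260.61 − 11783.36) / 11783.36 = 477.25 / 11783.36 = 4.0502% ≈ 4.1%

4.1%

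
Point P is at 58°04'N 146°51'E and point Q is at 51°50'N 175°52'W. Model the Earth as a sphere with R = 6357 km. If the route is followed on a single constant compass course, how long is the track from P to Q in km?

Δψ = ln[tan(π/4+φ₂/2)/tan(π/4+φ₁/2)] = -0.1899;  Δφ = -0.1088 rad,  Δλ = +0.6507 rad
q = Δφ/Δψ = 0.5729
d = R·√(Δφ² + q²Δλ²) = 6357·0.38832 = 2469 km

2469 km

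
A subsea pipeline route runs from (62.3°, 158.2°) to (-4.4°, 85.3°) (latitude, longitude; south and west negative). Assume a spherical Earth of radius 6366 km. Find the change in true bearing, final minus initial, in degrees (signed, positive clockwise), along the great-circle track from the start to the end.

Initial bearing θ₁ = atan2(sin Δλ cos φ₂, cos φ₁ sin φ₂ − sin φ₁ cos φ₂ cos Δλ) = 252.79°
Final bearing θ₂ = (initial bearing from the destination back to the start) + 180° = 206.44°
Δθ = θ₂ − θ₁ = -46.3°

-46.3°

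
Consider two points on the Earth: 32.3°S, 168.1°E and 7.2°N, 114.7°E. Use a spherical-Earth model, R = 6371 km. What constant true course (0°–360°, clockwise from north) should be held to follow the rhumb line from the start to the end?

307.8°

Δψ = ln[tan(π/4+φ₂/2)/tan(π/4+φ₁/2)] = +0.7222
Δλ = -0.9320 rad (taken the short way round)
course = atan2(Δλ, Δψ) = 307.77°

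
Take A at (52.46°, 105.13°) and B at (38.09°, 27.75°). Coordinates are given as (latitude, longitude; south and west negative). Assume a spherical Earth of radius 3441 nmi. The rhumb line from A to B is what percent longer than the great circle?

Great circle: σ = 0.9349 rad → d_gc = Rσ = 3216.9 nmi
Rhumb: Δφ = -0.2508, Δλ = -1.3505, Δψ = -0.3593, q = Δφ/Δψ = 0.6981 → d_rh = R√(Δφ²+q²Δλ²) = 3356.9 nmi
Excess = (3356.9 − 3216.9) / 3216.9 = 140.0 / 3216.9 = 4.352% ≈ 4.4%

4.4%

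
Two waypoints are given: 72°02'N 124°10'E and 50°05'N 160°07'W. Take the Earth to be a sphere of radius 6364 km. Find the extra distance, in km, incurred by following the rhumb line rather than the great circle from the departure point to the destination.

Great circle: cos σ = sin φ₁ sin φ₂ + cos φ₁ cos φ₂ cos Δλ,  σ = 0.6787 rad → d_gc = 4319.0 km
Rhumb line: Δψ = -0.8317, q = Δφ/Δψ = 0.4606, d_rh = R√(Δφ²+q²Δλ²) = 4577.3 km
Excess = 4577.3 − 4319.0 = 258.3 ≈ 258 km

258 km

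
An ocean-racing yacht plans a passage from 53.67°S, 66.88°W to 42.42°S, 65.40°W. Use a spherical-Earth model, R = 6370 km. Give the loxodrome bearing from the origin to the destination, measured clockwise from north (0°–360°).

5.0°

Δψ = ln[tan(π/4+φ₂/2)/tan(π/4+φ₁/2)] = +0.2954
Δλ = +0.0258 rad (taken the short way round)
course = atan2(Δλ, Δψ) = 5.00°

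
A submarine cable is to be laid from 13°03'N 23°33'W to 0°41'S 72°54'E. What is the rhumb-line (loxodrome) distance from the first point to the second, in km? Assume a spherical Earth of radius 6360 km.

Δψ = ln[tan(π/4+φ₂/2)/tan(π/4+φ₁/2)] = -0.2417;  Δφ = -0.2397 rad,  Δλ = +1.6834 rad
q = Δφ/Δψ = 0.9917
d = R·√(Δφ² + q²Δλ²) = 6360·1.68659 = 10727 km

10727 km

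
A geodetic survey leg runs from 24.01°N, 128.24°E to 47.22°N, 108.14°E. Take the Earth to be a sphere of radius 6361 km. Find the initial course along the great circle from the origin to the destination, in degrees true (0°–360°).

N = sin Δλ·cos φ₂ = -0.2334;  D = cos φ₁ sin φ₂ − sin φ₁ cos φ₂ cos Δλ = +0.4109
initial course = atan2(N, D) = 330.40°

330.4°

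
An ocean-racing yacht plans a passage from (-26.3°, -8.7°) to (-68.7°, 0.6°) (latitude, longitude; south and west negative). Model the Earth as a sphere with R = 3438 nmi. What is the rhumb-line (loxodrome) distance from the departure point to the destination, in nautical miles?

Δψ = ln[tan(π/4+φ₂/2)/tan(π/4+φ₁/2)] = -1.1950;  Δφ = -0.7400 rad,  Δλ = +0.1623 rad
q = Δφ/Δψ = 0.6193
d = R·√(Δφ² + q²Δλ²) = 3438·0.74681 = 2568 nmi

2568 nmi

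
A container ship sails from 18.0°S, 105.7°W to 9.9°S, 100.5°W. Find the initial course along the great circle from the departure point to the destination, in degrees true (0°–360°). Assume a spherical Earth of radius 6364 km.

32.6°

N = sin Δλ·cos φ₂ = +0.0893;  D = cos φ₁ sin φ₂ − sin φ₁ cos φ₂ cos Δλ = +0.1396
initial course = atan2(N, D) = 32.59°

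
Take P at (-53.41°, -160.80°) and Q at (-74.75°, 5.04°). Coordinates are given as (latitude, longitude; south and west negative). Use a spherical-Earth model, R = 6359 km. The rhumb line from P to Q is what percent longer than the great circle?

Great circle: σ = 0.8987 rad → d_gc = Rσ = 5714.9 km
Rhumb: Δφ = -0.3725, Δλ = +2.8945, Δψ = -0.9041, q = Δφ/Δψ = 0.4120 → d_rh = R√(Δφ²+q²Δλ²) = 7943.9 km
Excess = (7943.9 − 5714.9) / 5714.9 = 2229.0 / 5714.9 = 39.00% ≈ 39.0%

39.0%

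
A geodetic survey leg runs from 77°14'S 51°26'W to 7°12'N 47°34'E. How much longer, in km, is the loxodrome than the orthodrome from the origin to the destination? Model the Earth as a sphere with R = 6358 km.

Great circle: cos σ = sin φ₁ sin φ₂ + cos φ₁ cos φ₂ cos Δλ,  σ = 1.7280 rad → d_gc = 10986.46 km
Rhumb line: Δψ = +2.3164, q = Δφ/Δψ = 0.6362, d_rh = R√(Δφ²+q²Δλ²) = 11688.95 km
Excess = 11688.95 − 10986.46 = 702.49 ≈ 702 km

702 km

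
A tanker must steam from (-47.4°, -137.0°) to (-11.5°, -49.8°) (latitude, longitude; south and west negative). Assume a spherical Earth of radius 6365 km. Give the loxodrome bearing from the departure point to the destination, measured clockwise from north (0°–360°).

Meridional parts: M(φ₁)=-0.9419, M(φ₂)=-0.2021 → ΔM = +0.7398;  Δλ = +1.5219 rad
tan C = Δλ / ΔM = +2.0571 → C = 64.07°

64.1°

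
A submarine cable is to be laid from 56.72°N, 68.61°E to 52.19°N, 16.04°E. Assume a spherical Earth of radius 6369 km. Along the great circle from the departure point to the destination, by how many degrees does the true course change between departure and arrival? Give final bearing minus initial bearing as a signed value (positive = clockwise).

-43.8°

Initial bearing θ₁ = atan2(sin Δλ cos φ₂, cos φ₁ sin φ₂ − sin φ₁ cos φ₂ cos Δλ) = 284.07°
Final bearing θ₂ = (initial bearing from the destination back to the start) + 180° = 240.25°
Δθ = θ₂ − θ₁ = -43.8°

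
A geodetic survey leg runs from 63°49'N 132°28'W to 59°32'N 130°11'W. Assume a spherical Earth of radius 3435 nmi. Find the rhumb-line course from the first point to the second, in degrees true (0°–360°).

165.8°

Δψ = ln[tan(π/4+φ₂/2)/tan(π/4+φ₁/2)] = -0.1579
Δλ = +0.0399 rad (taken the short way round)
course = atan2(Δλ, Δψ) = 165.83°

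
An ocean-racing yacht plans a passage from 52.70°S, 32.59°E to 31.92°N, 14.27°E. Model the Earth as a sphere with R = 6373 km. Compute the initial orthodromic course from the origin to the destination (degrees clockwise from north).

N = sin Δλ·cos φ₂ = -0.2668;  D = cos φ₁ sin φ₂ − sin φ₁ cos φ₂ cos Δλ = +0.9614
initial course = atan2(N, D) = 344.49°

344.5°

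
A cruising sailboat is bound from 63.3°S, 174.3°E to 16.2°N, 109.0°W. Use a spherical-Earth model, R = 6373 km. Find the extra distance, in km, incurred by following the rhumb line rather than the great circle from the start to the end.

Great circle: cos σ = sin φ₁ sin φ₂ + cos φ₁ cos φ₂ cos Δλ,  σ = 1.7213 rad → d_gc = 10970.1 km
Rhumb line: Δψ = +1.7250, q = Δφ/Δψ = 0.8044, d_rh = R√(Δφ²+q²Δλ²) = 11193.2 km
Excess = 11193.2 − 10970.1 = 223.1 ≈ 223 km

223 km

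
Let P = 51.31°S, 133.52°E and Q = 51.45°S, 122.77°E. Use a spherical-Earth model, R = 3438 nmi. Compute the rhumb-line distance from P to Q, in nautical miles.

Δψ = ln[tan(π/4+φ₂/2)/tan(π/4+φ₁/2)] = -0.0039;  Δφ = -0.0024 rad,  Δλ = -0.1876 rad
q = Δφ/Δψ = 0.6242
d = R·√(Δφ² + q²Δλ²) = 3438·0.11713 = 403 nmi

403 nmi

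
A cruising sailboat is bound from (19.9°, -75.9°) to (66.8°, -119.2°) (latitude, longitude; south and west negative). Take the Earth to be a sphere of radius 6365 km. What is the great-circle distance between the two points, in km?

6041 km

cos σ = sin φ₁ sin φ₂ + cos φ₁ cos φ₂ cos Δλ
      = sin(19.90°)sin(66.80°) + cos(19.90°)cos(66.80°)cos(-43.30°) = 0.5824
σ = 54.378° → d = Rσ = 6365·0.94907 = 6041 km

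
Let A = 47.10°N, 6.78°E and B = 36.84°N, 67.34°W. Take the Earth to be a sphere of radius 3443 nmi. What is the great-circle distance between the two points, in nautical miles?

cos σ = sin φ₁ sin φ₂ + cos φ₁ cos φ₂ cos Δλ
      = sin(47.10°)sin(36.84°) + cos(47.10°)cos(36.84°)cos(-74.12°) = 0.5883
σ = 53.964° → d = Rσ = 3443·0.94186 = 3243 nmi

3243 nmi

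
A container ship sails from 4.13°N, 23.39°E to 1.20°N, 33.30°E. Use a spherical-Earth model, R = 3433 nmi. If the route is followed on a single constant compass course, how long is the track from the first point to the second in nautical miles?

Δψ = ln[tan(π/4+φ₂/2)/tan(π/4+φ₁/2)] = -0.0512;  Δφ = -0.0511 rad,  Δλ = +0.1730 rad
q = Δφ/Δψ = 0.9988
d = R·√(Δφ² + q²Δλ²) = 3433·0.18017 = 619 nmi

619 nmi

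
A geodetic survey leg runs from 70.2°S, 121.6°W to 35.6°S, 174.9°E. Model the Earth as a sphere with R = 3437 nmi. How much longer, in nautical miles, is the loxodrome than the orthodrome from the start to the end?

Great circle: cos σ = sin φ₁ sin φ₂ + cos φ₁ cos φ₂ cos Δλ,  σ = 0.8358 rad → d_gc = 2872.6 nmi
Rhumb line: Δψ = +1.0800, q = Δφ/Δψ = 0.5592, d_rh = R√(Δφ²+q²Δλ²) = 2974.0 nmi
Excess = 2974.0 − 2872.6 = 101.4 ≈ 101 nmi

101 nmi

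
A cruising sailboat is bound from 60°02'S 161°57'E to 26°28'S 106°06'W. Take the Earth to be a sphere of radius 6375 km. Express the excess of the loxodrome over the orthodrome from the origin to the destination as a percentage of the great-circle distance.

6.2%

Great circle: σ = 1.1908 rad → d_gc = Rσ = 7591.6 km
Rhumb: Δφ = +0.5858, Δλ = +1.6048, Δψ = +0.8388, q = Δφ/Δψ = 0.6984 → d_rh = R√(Δφ²+q²Δλ²) = 8062.5 km
Excess = (8062.5 − 7591.6) / 7591.6 = 470.9 / 7591.6 = 6.20% ≈ 6.2%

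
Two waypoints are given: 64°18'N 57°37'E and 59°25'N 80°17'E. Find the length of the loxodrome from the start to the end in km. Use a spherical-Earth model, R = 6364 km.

Δψ = ln[tan(π/4+φ₂/2)/tan(π/4+φ₁/2)] = -0.1811;  Δφ = -0.0852 rad,  Δλ = +0.3956 rad
q = Δφ/Δψ = 0.4705
d = R·√(Δφ² + q²Δλ²) = 6364·0.20472 = 1303 km

1303 km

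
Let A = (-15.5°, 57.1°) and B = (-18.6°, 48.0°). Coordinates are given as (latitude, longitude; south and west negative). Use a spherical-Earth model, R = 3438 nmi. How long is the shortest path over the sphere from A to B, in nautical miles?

554 nmi

cos σ = sin φ₁ sin φ₂ + cos φ₁ cos φ₂ cos Δλ
      = sin(-15.50°)sin(-18.60°) + cos(-15.50°)cos(-18.60°)cos(-9.10°) = 0.9870
σ = 9.234° → d = Rσ = 3438·0.16116 = 554 nmi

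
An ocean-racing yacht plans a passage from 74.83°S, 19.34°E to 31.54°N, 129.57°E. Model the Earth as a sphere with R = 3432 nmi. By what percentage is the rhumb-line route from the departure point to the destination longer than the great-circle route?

Great circle: σ = 2.1920 rad → d_gc = Rσ = 7522.8 nmi
Rhumb: Δφ = +1.8565, Δλ = +1.9239, Δψ = +2.5968, q = Δφ/Δψ = 0.7149 → d_rh = R√(Δφ²+q²Δλ²) = 7929.6 nmi
Excess = (7929.6 − 7522.8) / 7522.8 = 406.8 / 7522.8 = 5.41% ≈ 5.4%

5.4%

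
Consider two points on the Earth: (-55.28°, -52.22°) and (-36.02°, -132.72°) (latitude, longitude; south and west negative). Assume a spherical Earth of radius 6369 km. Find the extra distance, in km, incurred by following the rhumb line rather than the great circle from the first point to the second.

301 km

Great circle: cos σ = sin φ₁ sin φ₂ + cos φ₁ cos φ₂ cos Δλ,  σ = 0.9771 rad → d_gc = 6223.4 km
Rhumb line: Δψ = +0.4881, q = Δφ/Δψ = 0.6887, d_rh = R√(Δφ²+q²Δλ²) = 6524.2 km
Excess = 6524.2 − 6223.4 = 300.8 ≈ 301 km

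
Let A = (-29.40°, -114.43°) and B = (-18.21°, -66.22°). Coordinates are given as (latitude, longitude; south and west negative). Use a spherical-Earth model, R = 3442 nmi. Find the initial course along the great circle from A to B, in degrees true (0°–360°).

N = sin Δλ·cos φ₂ = +0.7083;  D = cos φ₁ sin φ₂ − sin φ₁ cos φ₂ cos Δλ = +0.0385
initial course = atan2(N, D) = 86.89°

86.9°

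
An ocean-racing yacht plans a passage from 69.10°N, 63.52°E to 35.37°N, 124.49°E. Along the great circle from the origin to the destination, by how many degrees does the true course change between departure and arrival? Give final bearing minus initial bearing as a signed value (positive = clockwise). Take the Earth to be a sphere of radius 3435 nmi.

At departure: θ₁ = atan2(sin Δλ cos φ₂, cos φ₁ sin φ₂ − sin φ₁ cos φ₂ cos Δλ) = 102.89°
At arrival: θ₂ = atan2(sin Δλ cos φ₁, −cos φ₂ sin φ₁ + sin φ₂ cos φ₁ cos Δλ) = 154.76°
Δθ = θ₂ − θ₁ = +51.9°

+51.9°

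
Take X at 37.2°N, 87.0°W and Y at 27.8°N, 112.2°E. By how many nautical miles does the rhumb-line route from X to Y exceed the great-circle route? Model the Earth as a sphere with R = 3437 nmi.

Great circle: cos σ = sin φ₁ sin φ₂ + cos φ₁ cos φ₂ cos Δλ,  σ = 1.9643 rad → d_gc = 6751.3 nmi
Rhumb line: Δψ = -0.1949, q = Δφ/Δψ = 0.8417, d_rh = R√(Δφ²+q²Δλ²) = 8138.3 nmi
Excess = 8138.3 − 6751.3 = 1387.0 ≈ 1387 nmi

1387 nmi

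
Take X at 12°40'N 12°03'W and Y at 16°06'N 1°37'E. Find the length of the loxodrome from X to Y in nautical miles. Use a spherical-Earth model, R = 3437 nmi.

Rhumb course C = atan2(Δλ, Δψ) with Δψ = ln[tan(π/4+φ₂/2)/tan(π/4+φ₁/2)] = +0.0619, Δλ = +0.2385 → C = 75.46°
d = R·|Δφ| / |cos C| = 3437·0.05992 / 0.25108 = 820 nmi

820 nmi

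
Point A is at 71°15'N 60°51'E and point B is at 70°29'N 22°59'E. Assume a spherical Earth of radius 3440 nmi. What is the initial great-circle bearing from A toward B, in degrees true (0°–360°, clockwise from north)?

284.6°

θ = atan2( sin Δλ·cos φ₂ ,  cos φ₁ sin φ₂ − sin φ₁ cos φ₂ cos Δλ )
  = atan2(-0.2051, +0.0532) = 284.55°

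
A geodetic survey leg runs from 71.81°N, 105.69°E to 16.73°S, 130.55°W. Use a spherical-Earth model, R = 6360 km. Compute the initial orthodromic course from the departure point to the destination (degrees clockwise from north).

θ = atan2( sin Δλ·cos φ₂ ,  cos φ₁ sin φ₂ − sin φ₁ cos φ₂ cos Δλ )
  = atan2(+0.7962, +0.4157) = 62.43°

62.4°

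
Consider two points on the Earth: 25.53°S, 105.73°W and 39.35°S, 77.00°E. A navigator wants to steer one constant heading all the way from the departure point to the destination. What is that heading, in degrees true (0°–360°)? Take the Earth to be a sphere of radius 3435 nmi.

264.7°

Δψ = ln[tan(π/4+φ₂/2)/tan(π/4+φ₁/2)] = -0.2871
Δλ = -3.0939 rad (taken the short way round)
course = atan2(Δλ, Δψ) = 264.70°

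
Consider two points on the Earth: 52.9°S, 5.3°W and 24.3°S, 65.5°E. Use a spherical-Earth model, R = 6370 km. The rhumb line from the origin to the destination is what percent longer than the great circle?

Great circle: σ = 1.0368 rad → d_gc = Rσ = 6604.1 km
Rhumb: Δφ = +0.4992, Δλ = +1.2357, Δψ = +0.6545, q = Δφ/Δψ = 0.7627 → d_rh = R√(Δφ²+q²Δλ²) = 6793.3 km
Excess = (6793.3 − 6604.1) / 6604.1 = 189.2 / 6604.1 = 2.86% ≈ 2.9%

2.9%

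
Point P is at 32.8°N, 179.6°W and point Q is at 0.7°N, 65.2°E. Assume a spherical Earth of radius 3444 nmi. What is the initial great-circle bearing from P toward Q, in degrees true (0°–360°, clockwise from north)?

θ = atan2( sin Δλ·cos φ₂ ,  cos φ₁ sin φ₂ − sin φ₁ cos φ₂ cos Δλ )
  = atan2(-0.9048, +0.2409) = 284.91°

284.9°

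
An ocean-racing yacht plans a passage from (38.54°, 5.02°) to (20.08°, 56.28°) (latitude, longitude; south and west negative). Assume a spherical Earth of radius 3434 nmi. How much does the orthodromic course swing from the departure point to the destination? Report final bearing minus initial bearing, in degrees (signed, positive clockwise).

+26.8°

At departure: θ₁ = atan2(sin Δλ cos φ₂, cos φ₁ sin φ₂ − sin φ₁ cos φ₂ cos Δλ) = 97.59°
At arrival: θ₂ = atan2(sin Δλ cos φ₁, −cos φ₂ sin φ₁ + sin φ₂ cos φ₁ cos Δλ) = 124.36°
Δθ = θ₂ − θ₁ = +26.8°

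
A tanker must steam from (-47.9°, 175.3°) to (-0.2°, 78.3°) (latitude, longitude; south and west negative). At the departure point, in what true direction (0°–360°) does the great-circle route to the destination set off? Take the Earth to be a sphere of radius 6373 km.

θ = atan2( sin Δλ·cos φ₂ ,  cos φ₁ sin φ₂ − sin φ₁ cos φ₂ cos Δλ )
  = atan2(-0.9925, -0.0928) = 264.66°

264.7°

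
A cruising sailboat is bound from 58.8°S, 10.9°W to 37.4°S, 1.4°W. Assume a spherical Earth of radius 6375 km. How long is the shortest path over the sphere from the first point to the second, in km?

2478 km

cos σ = sin φ₁ sin φ₂ + cos φ₁ cos φ₂ cos Δλ
      = sin(-58.80°)sin(-37.40°) + cos(-58.80°)cos(-37.40°)cos(9.50°) = 0.9254
σ = 22.269° → d = Rσ = 6375·0.38868 = 2478 km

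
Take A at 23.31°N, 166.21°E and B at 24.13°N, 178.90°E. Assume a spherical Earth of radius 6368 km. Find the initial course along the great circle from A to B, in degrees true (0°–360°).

N = sin Δλ·cos φ₂ = +0.2005;  D = cos φ₁ sin φ₂ − sin φ₁ cos φ₂ cos Δλ = +0.0231
initial course = atan2(N, D) = 83.42°

83.4°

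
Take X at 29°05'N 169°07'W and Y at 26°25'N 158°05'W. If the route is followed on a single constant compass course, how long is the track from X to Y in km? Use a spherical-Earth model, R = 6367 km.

1125 km

Rhumb course C = atan2(Δλ, Δψ) with Δψ = ln[tan(π/4+φ₂/2)/tan(π/4+φ₁/2)] = -0.0526, Δλ = +0.1926 → C = 105.28°
d = R·|Δφ| / |cos C| = 6367·0.04654 / 0.26349 = 1125 km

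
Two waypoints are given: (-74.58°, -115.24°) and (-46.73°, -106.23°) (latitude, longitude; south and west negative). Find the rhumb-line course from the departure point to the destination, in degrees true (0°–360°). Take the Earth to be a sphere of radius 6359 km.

8.3°

Meridional parts: M(φ₁)=-1.9996, M(φ₂)=-0.9247 → ΔM = +1.0749;  Δλ = +0.1573 rad
tan C = Δλ / ΔM = +0.1463 → C = 8.32°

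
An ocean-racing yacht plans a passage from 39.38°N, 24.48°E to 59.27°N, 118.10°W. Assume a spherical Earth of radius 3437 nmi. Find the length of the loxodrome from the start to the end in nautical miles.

Rhumb course C = atan2(Δλ, Δψ) with Δψ = ln[tan(π/4+φ₂/2)/tan(π/4+φ₁/2)] = +0.5429, Δλ = -2.4885 → C = 282.31°
d = R·|Δφ| / |cos C| = 3437·0.34715 / 0.21315 = 5598 nmi

5598 nmi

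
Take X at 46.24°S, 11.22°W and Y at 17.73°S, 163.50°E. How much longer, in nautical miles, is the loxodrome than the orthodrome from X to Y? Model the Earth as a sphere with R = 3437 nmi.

1940 nmi

Great circle: cos σ = sin φ₁ sin φ₂ + cos φ₁ cos φ₂ cos Δλ,  σ = 2.0220 rad → d_gc = 6949.6 nmi
Rhumb line: Δψ = +0.5978, q = Δφ/Δψ = 0.8324, d_rh = R√(Δφ²+q²Δλ²) = 8889.9 nmi
Excess = 8889.9 − 6949.6 = 1940.3 ≈ 1940 nmi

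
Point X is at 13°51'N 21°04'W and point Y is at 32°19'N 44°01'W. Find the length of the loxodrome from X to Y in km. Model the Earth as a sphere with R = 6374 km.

3110 km

Δψ = ln[tan(π/4+φ₂/2)/tan(π/4+φ₁/2)] = +0.3524;  Δφ = +0.3223 rad,  Δλ = -0.4006 rad
q = Δφ/Δψ = 0.9145
d = R·√(Δφ² + q²Δλ²) = 6374·0.48791 = 3110 km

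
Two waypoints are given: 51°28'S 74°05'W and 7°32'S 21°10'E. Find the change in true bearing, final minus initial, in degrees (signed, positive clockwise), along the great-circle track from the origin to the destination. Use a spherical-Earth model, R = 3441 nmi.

At departure: θ₁ = atan2(sin Δλ cos φ₂, cos φ₁ sin φ₂ − sin φ₁ cos φ₂ cos Δλ) = 98.79°
At arrival: θ₂ = atan2(sin Δλ cos φ₁, −cos φ₂ sin φ₁ + sin φ₂ cos φ₁ cos Δλ) = 38.39°
Δθ = θ₂ − θ₁ = -60.4°

-60.4°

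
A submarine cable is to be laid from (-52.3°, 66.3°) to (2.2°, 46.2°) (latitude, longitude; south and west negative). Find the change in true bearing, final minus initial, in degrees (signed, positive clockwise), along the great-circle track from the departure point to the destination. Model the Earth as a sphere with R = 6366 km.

+9.6°

Initial bearing θ₁ = atan2(sin Δλ cos φ₂, cos φ₁ sin φ₂ − sin φ₁ cos φ₂ cos Δλ) = 335.85°
Final bearing θ₂ = (initial bearing from the destination back to the start) + 180° = 345.50°
Δθ = θ₂ − θ₁ = +9.6°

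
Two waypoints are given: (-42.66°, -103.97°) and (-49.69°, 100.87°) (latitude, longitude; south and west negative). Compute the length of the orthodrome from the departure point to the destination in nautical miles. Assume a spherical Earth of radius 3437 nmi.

5106 nmi

cos σ = sin φ₁ sin φ₂ + cos φ₁ cos φ₂ cos Δλ
      = sin(-42.66°)sin(-49.69°) + cos(-42.66°)cos(-49.69°)cos(-155.16°) = 0.0850
σ = 85.123° → d = Rσ = 3437·1.48568 = 5106 nmi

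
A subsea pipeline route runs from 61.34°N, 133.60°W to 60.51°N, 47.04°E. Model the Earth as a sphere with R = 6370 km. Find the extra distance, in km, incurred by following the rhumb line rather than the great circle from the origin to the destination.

3225 km

Great circle: cos σ = sin φ₁ sin φ₂ + cos φ₁ cos φ₂ cos Δλ,  σ = 1.0149 rad → d_gc = 6464.9 km
Rhumb line: Δψ = -0.0298, q = Δφ/Δψ = 0.4859, d_rh = R√(Δφ²+q²Δλ²) = 9690.1 km
Excess = 9690.1 − 6464.9 = 3225.2 ≈ 3225 km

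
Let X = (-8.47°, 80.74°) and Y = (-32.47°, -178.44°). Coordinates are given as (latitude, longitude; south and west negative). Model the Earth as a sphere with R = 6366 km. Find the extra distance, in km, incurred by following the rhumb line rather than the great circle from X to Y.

Great circle: cos σ = sin φ₁ sin φ₂ + cos φ₁ cos φ₂ cos Δλ,  σ = 1.6485 rad → d_gc = 10494.0 km
Rhumb line: Δψ = -0.4514, q = Δφ/Δψ = 0.9280, d_rh = R√(Δφ²+q²Δλ²) = 10732.3 km
Excess = 10732.3 − 10494.0 = 238.3 ≈ 238 km

238 km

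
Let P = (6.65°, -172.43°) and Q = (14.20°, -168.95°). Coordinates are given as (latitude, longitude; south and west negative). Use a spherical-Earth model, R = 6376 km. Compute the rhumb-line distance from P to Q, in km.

922 km

Δψ = ln[tan(π/4+φ₂/2)/tan(π/4+φ₁/2)] = +0.1341;  Δφ = +0.1318 rad,  Δλ = +0.0607 rad
q = Δφ/Δψ = 0.9827
d = R·√(Δφ² + q²Δλ²) = 6376·0.14466 = 922 km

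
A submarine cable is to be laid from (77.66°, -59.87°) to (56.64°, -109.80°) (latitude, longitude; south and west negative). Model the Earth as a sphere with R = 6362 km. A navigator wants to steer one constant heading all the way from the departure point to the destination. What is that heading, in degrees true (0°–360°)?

Δψ = ln[tan(π/4+φ₂/2)/tan(π/4+φ₁/2)] = -1.0195
Δλ = -0.8714 rad (taken the short way round)
course = atan2(Δλ, Δψ) = 220.52°

220.5°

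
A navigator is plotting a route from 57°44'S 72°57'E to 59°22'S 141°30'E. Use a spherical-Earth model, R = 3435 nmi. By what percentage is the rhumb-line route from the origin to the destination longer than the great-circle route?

Great circle: σ = 0.5970 rad → d_gc = Rσ = 2050.6 nmi
Rhumb: Δφ = -0.0285, Δλ = +1.1964, Δψ = -0.0546, q = Δφ/Δψ = 0.5216 → d_rh = R√(Δφ²+q²Δλ²) = 2146.0 nmi
Excess = (2146.0 − 2050.6) / 2050.6 = 95.4 / 2050.6 = 4.652% ≈ 4.7%

4.7%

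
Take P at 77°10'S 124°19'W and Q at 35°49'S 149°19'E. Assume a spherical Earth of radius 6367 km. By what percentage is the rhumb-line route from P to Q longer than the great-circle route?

7.2%

Great circle: σ = 0.9496 rad → d_gc = Rσ = 6046.3 km
Rhumb: Δφ = +0.7217, Δλ = -1.5074, Δψ = +1.5148, q = Δφ/Δψ = 0.4764 → d_rh = R√(Δφ²+q²Δλ²) = 6482.4 km
Excess = (6482.4 − 6046.3) / 6046.3 = 436.1 / 6046.3 = 7.21% ≈ 7.2%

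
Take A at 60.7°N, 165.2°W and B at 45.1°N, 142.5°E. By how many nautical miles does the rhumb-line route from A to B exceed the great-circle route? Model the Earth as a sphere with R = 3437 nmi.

Great circle: cos σ = sin φ₁ sin φ₂ + cos φ₁ cos φ₂ cos Δλ,  σ = 0.5935 rad → d_gc = 2040.0 nmi
Rhumb line: Δψ = -0.4578, q = Δφ/Δψ = 0.5947, d_rh = R√(Δφ²+q²Δλ²) = 2087.4 nmi
Excess = 2087.4 − 2040.0 = 47.4 ≈ 47 nmi

47 nmi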